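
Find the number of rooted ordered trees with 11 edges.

58786

A rooted plane tree with 11 edges has 12 nodes, and the count is C_11.
C_11 = C_10 · 2(2·10+1)/(10+2) = 16796 · 42/12 = 58786.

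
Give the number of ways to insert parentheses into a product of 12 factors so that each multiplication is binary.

58786

Bracketing 12 factors into binary products is counted by C_{12−1} = C_11.
C_11 = C(22,11)/12 = 705432/12 = 58786.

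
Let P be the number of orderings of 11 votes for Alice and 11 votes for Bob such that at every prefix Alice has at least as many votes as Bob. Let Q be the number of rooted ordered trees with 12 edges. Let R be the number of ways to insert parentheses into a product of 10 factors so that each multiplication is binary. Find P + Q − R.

261936

Ballot sequences with n votes each where one side never trails are Dyck words, counted by C_n; here n = 11. So P = C_11 = 58786.
Rooted ordered trees with n edges are counted by C_n; here n = 12. So Q = C_12 = 208012.
Ways to associate a product of 10 factors correspond to binary trees on 10 leaves, so the count is C_9. So R = C_9 = 4862.
P + Q − R = 58786 + 208012 − 4862 = 261936.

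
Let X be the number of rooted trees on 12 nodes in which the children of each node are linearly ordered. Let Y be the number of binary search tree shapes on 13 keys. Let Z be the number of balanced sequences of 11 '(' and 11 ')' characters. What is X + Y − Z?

Rooted ordered (plane) trees on m nodes have m−1 edges and are counted by C_{m−1}; m = 12 gives C_11. So X = C_11 = 58786.
Binary trees (left/right distinguished) on n nodes are counted by C_n; here n = 13. So Y = C_13 = 742900.
With 11 pairs the number of balanced bracket strings is the Catalan number C_11. So Z = C_11 = 58786.
X + Y − Z = 58786 + 742900 − 58786 = 742900.

742900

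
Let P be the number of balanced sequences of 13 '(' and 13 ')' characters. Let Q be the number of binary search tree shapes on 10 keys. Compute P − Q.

726104

With 13 pairs the number of balanced bracket strings is the Catalan number C_13. So P = C_13 = 742900.
Binary trees (left/right distinguished) on n nodes are counted by C_n; here n = 10. So Q = C_10 = 16796.
P − Q = 742900 − 16796 = 726104.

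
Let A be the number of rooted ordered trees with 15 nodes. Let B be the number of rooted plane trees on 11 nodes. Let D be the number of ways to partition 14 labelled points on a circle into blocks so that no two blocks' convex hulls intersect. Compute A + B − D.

16796

Rooted ordered (plane) trees on m nodes have m−1 edges and are counted by C_{m−1}; m = 15 gives C_14. So A = C_14 = 2674440.
Rooted ordered (plane) trees on m nodes have m−1 edges and are counted by C_{m−1}; m = 11 gives C_10. So B = C_10 = 16796.
Non-crossing partitions of an n-element set are counted by C_n; here n = 14. So D = C_14 = 2674440.
A + B − D = 2674440 + 16796 − 2674440 = 16796.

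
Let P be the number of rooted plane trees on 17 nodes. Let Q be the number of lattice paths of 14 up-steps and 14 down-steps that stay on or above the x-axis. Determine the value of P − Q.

A rooted plane tree on 17 nodes has 16 edges, and such trees are counted by C_16. So P = C_16 = 35357670.
Dyck paths of semilength n (length 2n) are counted by C_n; here n = 14. So Q = C_14 = 2674440.
P − Q = 35357670 − 2674440 = 32683230.

32683230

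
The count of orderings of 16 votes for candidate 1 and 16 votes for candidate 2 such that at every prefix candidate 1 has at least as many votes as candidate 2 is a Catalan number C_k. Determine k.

16

Reading a vote for the leader as '(' and for the other as ')' turns such a sequence into a balanced string of 16 pairs, so the count is C_16.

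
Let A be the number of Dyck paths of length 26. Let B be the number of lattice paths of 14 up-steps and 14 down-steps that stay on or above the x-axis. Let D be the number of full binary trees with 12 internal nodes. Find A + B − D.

Dyck paths of semilength n (length 2n) are counted by C_n; here n = 13. So A = C_13 = 742900.
Dyck paths of semilength n (length 2n) are counted by C_n; here n = 14. So B = C_14 = 2674440.
Full binary trees with n internal nodes are counted by C_n; here n = 12. So D = C_12 = 208012.
A + B − D = 742900 + 2674440 − 208012 = 3209328.

3209328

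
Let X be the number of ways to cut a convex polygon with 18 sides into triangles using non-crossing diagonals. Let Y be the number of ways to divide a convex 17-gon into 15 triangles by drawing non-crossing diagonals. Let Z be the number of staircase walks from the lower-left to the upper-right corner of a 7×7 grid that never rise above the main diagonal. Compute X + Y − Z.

The number of triangulations of an 18-gon is the Catalan number C_16 (index = sides − 2). So X = C_16 = 35357670.
A convex 17-gon is triangulated into 15 triangles, and the number of such triangulations is the Catalan number C_{17−2} = C_15. So Y = C_15 = 9694845.
Sub-diagonal monotone paths from (0,0) to (7,7) biject with Dyck paths of semilength 7, giving C_7. So Z = C_7 = 429.
X + Y − Z = 35357670 + 9694845 − 429 = 45052086.

45052086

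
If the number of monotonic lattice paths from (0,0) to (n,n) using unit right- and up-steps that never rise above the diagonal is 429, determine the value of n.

Such diagonal-avoiding paths in an n×n grid are counted by C_n; 429 = C_7.

7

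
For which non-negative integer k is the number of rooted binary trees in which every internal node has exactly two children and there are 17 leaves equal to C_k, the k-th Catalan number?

A full binary tree with L leaves has L−1 internal nodes and is counted by C_{L−1}; L = 17 gives C_16.

16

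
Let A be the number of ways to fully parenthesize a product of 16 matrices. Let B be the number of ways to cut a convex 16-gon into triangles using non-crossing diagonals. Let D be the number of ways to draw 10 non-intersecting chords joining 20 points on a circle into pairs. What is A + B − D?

Parenthesizations of m factors correspond to full binary trees with m leaves, counted by C_{m−1}; m = 16 gives C_15. So A = C_15 = 9694845.
A convex 16-gon is triangulated into 14 triangles, and the number of such triangulations is the Catalan number C_{16−2} = C_14. So B = C_14 = 2674440.
Pairing 20 circle points by 10 non-crossing chords gives C_10 matchings. So D = C_10 = 16796.
A + B − D = 9694845 + 2674440 − 16796 = 12352489.

12352489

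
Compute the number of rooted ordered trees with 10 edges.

Rooted ordered trees with n edges are counted by C_n; here n = 10.
C_10 = C(20,10)/11 = 184756/11 = 16796.

16796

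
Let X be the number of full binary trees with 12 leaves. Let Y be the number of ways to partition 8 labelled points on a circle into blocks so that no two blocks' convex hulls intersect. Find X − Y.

57356

Full binary trees with 12 leaves have 12−1 = 11 internal nodes, so there are C_11 of them. So X = C_11 = 58786.
The non-crossing partitions of [8] form a lattice of size C_8. So Y = C_8 = 1430.
X − Y = 58786 − 1430 = 57356.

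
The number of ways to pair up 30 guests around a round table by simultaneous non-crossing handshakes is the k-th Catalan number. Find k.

15

Non-crossing handshake pairings of 2n people are counted by C_n; 30 people gives n = 15.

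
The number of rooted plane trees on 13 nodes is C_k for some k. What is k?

12

Rooted ordered (plane) trees on m nodes have m−1 edges and are counted by C_{m−1}; m = 13 gives C_12.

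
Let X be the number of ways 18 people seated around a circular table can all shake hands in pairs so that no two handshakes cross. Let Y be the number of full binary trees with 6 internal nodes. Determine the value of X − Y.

Non-crossing handshake pairings of 2n people are counted by C_n; 18 people gives n = 9. So X = C_9 = 4862.
Full binary trees with n internal nodes are counted by C_n; here n = 6. So Y = C_6 = 132.
X − Y = 4862 − 132 = 4730.

4730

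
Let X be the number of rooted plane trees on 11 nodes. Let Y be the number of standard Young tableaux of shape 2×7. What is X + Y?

17225

A rooted plane tree on 11 nodes has 10 edges, and such trees are counted by C_10. So X = C_10 = 16796.
Standard Young tableaux of shape 2×n are counted by C_n; here n = 7. So Y = C_7 = 429.
X + Y = 16796 + 429 = 17225.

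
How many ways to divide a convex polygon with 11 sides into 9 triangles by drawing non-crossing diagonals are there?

4862

The number of triangulations of an 11-gon is the Catalan number C_9 (index = sides − 2).
C_9 = C(18,9)/10 = 48620/10 = 4862.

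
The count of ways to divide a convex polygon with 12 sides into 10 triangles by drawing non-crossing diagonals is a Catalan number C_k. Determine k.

10

A convex 12-gon is triangulated into 10 triangles, and the number of such triangulations is the Catalan number C_{12−2} = C_10.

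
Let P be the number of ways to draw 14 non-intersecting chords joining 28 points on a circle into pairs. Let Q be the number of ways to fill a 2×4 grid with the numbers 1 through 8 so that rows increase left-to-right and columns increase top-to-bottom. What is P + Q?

Pairing 28 circle points by 14 non-crossing chords gives C_14 matchings. So P = C_14 = 2674440.
Standard Young tableaux of shape 2×n are counted by C_n; here n = 4. So Q = C_4 = 14.
P + Q = 2674440 + 14 = 2674454.

2674454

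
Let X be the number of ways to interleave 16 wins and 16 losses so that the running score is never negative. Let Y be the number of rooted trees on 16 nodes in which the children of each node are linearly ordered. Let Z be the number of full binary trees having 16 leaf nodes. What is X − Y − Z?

Ballot sequences with n votes each where one side never trails are Dyck words, counted by C_n; here n = 16. So X = C_16 = 35357670.
Rooted ordered (plane) trees on m nodes have m−1 edges and are counted by C_{m−1}; m = 16 gives C_15. So Y = C_15 = 9694845.
A full binary tree with L leaves has L−1 internal nodes and is counted by C_{L−1}; L = 16 gives C_15. So Z = C_15 = 9694845.
X − Y − Z = 35357670 − 9694845 − 9694845 = 15967980.

15967980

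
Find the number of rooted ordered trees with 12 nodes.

A rooted plane tree on 12 nodes has 11 edges, and such trees are counted by C_11.
C_11 = C_10 · 2(2·10+1)/(10+2) = 16796 · 42/12 = 58786.

58786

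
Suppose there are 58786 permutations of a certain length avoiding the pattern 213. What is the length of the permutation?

11

Permutations of [n] avoiding a fixed length-3 pattern are counted by C_n; 58786 = C_11.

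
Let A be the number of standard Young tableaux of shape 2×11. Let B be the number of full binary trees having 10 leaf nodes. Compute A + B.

By the hook-length formula (or a Dyck-path bijection), SYT of shape 2×11 number C_11. So A = C_11 = 58786.
A full binary tree with L leaves has L−1 internal nodes and is counted by C_{L−1}; L = 10 gives C_9. So B = C_9 = 4862.
A + B = 58786 + 4862 = 63648.

63648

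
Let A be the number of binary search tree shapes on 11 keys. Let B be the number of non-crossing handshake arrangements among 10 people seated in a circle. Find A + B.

Binary trees (left/right distinguished) on n nodes are counted by C_n; here n = 11. So A = C_11 = 58786.
Non-crossing handshake pairings of 2n people are counted by C_n; 10 people gives n = 5. So B = C_5 = 42.
A + B = 58786 + 42 = 58828.

58828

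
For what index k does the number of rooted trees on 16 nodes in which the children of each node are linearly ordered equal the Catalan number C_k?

A rooted plane tree on 16 nodes has 15 edges, and such trees are counted by C_15.

15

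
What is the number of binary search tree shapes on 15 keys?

Rooted binary trees with 15 nodes (each child slot possibly empty) number C_15.
C_15 = 9694845.

9694845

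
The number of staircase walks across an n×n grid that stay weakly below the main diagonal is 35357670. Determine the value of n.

16

Such diagonal-avoiding paths in an n×n grid are counted by C_n, and C_16 = 35357670.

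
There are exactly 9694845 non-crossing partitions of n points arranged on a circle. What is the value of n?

Non-crossing partitions of [n] are counted by C_n; 9694845 = C_15.

15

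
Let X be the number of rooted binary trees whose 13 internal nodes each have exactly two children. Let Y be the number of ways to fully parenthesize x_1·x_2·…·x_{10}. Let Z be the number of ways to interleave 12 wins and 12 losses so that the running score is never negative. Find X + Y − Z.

The number of full binary trees on 13 internal nodes is the Catalan number C_13. So X = C_13 = 742900.
Ways to associate a product of 10 factors correspond to binary trees on 10 leaves, so the count is C_9. So Y = C_9 = 4862.
Ballot sequences with n votes each where one side never trails are Dyck words, counted by C_n; here n = 12. So Z = C_12 = 208012.
X + Y − Z = 742900 + 4862 − 208012 = 539750.

539750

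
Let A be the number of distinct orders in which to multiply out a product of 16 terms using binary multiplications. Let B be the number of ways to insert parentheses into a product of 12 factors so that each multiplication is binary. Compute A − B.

Parenthesizations of m factors correspond to full binary trees with m leaves, counted by C_{m−1}; m = 16 gives C_15. So A = C_15 = 9694845.
Ways to associate a product of 12 factors correspond to binary trees on 12 leaves, so the count is C_11. So B = C_11 = 58786.
A − B = 9694845 − 58786 = 9636059.

9636059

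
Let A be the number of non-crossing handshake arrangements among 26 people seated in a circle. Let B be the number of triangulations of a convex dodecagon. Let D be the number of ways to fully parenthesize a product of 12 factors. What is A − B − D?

667318

Non-crossing handshake pairings of 2n people are counted by C_n; 26 people gives n = 13. So A = C_13 = 742900.
Triangulations of a convex m-gon are counted by C_{m−2}; with m = 12 this is C_10. So B = C_10 = 16796.
Ways to associate a product of 12 factors correspond to binary trees on 12 leaves, so the count is C_11. So D = C_11 = 58786.
A − B − D = 742900 − 16796 − 58786 = 667318.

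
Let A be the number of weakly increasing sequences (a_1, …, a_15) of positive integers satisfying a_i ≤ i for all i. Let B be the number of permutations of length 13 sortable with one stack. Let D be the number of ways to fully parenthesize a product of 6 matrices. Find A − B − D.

8951903

Such sub-staircase sequences of length n are counted by C_n; here n = 15. So A = C_15 = 9694845.
Stack-sortable permutations are exactly the 231-avoiding ones, counted by C_n; here n = 13. So B = C_13 = 742900.
Parenthesizations of m factors correspond to full binary trees with m leaves, counted by C_{m−1}; m = 6 gives C_5. So D = C_5 = 42.
A − B − D = 9694845 − 742900 − 42 = 8951903.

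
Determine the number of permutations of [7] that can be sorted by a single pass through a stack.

429

By Knuth's characterisation, the stack-sortable permutations of length 7 are the 231-avoiders, numbering C_7.
C_7 = C_6 · 2(2·6+1)/(6+2) = 132 · 26/8 = 429.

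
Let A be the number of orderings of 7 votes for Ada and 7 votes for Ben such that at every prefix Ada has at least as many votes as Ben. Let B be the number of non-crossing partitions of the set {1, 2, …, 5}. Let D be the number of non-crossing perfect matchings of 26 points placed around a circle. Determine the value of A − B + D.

743287

Ballot sequences with n votes each where one side never trails are Dyck words, counted by C_n; here n = 7. So A = C_7 = 429.
The non-crossing partitions of [5] form a lattice of size C_5. So B = C_5 = 42.
Non-crossing perfect matchings of 2n points on a circle are counted by C_n; with 26 points, n = 13. So D = C_13 = 742900.
A − B + D = 429 − 42 + 742900 = 743287.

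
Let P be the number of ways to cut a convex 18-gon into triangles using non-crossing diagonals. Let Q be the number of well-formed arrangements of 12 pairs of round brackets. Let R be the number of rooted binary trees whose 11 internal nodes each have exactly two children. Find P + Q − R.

35506896

The number of triangulations of an 18-gon is the Catalan number C_16 (index = sides − 2). So P = C_16 = 35357670.
Balanced strings of n pairs of brackets are counted by C_n; here n = 12. So Q = C_12 = 208012.
The number of full binary trees on 11 internal nodes is the Catalan number C_11. So R = C_11 = 58786.
P + Q − R = 35357670 + 208012 − 58786 = 35506896.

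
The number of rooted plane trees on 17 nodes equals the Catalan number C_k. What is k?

A rooted plane tree on 17 nodes has 16 edges, and such trees are counted by C_16.

16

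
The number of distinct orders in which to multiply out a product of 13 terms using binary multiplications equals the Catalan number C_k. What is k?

Parenthesizations of m factors correspond to full binary trees with m leaves, counted by C_{m−1}; m = 13 gives C_12.

12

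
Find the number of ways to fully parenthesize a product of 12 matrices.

58786

Ways to associate a product of 12 factors correspond to binary trees on 12 leaves, so the count is C_11.
C_11 = C_10 · 2(2·10+1)/(10+2) = 16796 · 42/12 = 58786.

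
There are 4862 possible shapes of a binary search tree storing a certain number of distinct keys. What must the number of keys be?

Binary search tree shapes on n keys are counted by C_n; 4862 = C_9.

9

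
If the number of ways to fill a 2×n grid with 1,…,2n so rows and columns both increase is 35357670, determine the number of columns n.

16

Standard Young tableaux of shape 2×n are counted by C_n. Since C_16 = 35357670, the index is 16.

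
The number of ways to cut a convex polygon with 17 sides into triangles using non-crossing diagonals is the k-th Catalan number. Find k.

15

Triangulations of a convex m-gon are counted by C_{m−2}; with m = 17 this is C_15.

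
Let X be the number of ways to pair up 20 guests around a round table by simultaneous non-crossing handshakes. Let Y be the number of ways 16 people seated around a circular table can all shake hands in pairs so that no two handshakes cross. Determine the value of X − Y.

With 20 = 2·10 people, non-crossing handshake pairings are non-crossing perfect matchings on a circle, counted by C_10. So X = C_10 = 16796.
Non-crossing handshake pairings of 2n people are counted by C_n; 16 people gives n = 8. So Y = C_8 = 1430.
X − Y = 16796 − 1430 = 15366.

15366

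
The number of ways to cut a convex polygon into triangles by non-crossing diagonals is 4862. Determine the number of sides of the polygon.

Triangulations of a convex m-gon are counted by C_{m−2}. The Catalan number equal to 4862 is C_9.
So m − 2 = 9, giving m = 11 sides.

11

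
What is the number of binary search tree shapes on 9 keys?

Binary trees (left/right distinguished) on n nodes are counted by C_n; here n = 9.
C_9 = C_8 · 2(2·8+1)/(8+2) = 1430 · 34/10 = 4862.

4862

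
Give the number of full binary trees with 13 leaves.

A full binary tree with L leaves has L−1 internal nodes and is counted by C_{L−1}; L = 13 gives C_12.
C_12 = 208012.

208012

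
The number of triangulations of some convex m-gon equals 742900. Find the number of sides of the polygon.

Triangulations of a convex m-gon are counted by C_{m−2}; 742900 = C_13.
So m − 2 = 13, giving m = 15 sides.

15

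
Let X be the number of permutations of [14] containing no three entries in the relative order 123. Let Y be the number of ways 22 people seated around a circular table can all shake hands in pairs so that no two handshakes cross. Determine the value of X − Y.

2615654

Permutations of [n] avoiding any single length-3 pattern are counted by C_n; here n = 14. So X = C_14 = 2674440.
With 22 = 2·11 people, non-crossing handshake pairings are non-crossing perfect matchings on a circle, counted by C_11. So Y = C_11 = 58786.
X − Y = 2674440 − 58786 = 2615654.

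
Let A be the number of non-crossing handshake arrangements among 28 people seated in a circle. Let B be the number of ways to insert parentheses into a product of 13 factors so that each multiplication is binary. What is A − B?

With 28 = 2·14 people, non-crossing handshake pairings are non-crossing perfect matchings on a circle, counted by C_14. So A = C_14 = 2674440.
Parenthesizations of m factors correspond to full binary trees with m leaves, counted by C_{m−1}; m = 13 gives C_12. So B = C_12 = 208012.
A − B = 2674440 − 208012 = 2466428.

2466428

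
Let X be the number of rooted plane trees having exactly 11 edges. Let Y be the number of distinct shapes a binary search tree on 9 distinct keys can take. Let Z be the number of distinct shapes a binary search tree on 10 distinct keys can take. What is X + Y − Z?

46852

A rooted plane tree with 11 edges has 12 nodes, and the count is C_11. So X = C_11 = 58786.
There are C_n binary search tree shapes on n keys; with n = 9 that is C_9. So Y = C_9 = 4862.
Binary trees (left/right distinguished) on n nodes are counted by C_n; here n = 10. So Z = C_10 = 16796.
X + Y − Z = 58786 + 4862 − 16796 = 46852.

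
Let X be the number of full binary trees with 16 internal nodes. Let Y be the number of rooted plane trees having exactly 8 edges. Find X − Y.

Full binary trees with n internal nodes are counted by C_n; here n = 16. So X = C_16 = 35357670.
A rooted plane tree with 8 edges has 9 nodes, and the count is C_8. So Y = C_8 = 1430.
X − Y = 35357670 − 1430 = 35356240.

35356240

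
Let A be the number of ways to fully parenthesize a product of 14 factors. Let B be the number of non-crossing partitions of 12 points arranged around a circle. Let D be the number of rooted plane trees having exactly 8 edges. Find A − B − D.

533458

Ways to associate a product of 14 factors correspond to binary trees on 14 leaves, so the count is C_13. So A = C_13 = 742900.
The non-crossing partitions of [12] form a lattice of size C_12. So B = C_12 = 208012.
A rooted plane tree with 8 edges has 9 nodes, and the count is C_8. So D = C_8 = 1430.
A − B − D = 742900 − 208012 − 1430 = 533458.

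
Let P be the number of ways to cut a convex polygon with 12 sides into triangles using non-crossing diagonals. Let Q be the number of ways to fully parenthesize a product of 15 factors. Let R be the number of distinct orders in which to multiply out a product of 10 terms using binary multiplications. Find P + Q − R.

2686374

A convex 12-gon is triangulated into 10 triangles, and the number of such triangulations is the Catalan number C_{12−2} = C_10. So P = C_10 = 16796.
Bracketing 15 factors into binary products is counted by C_{15−1} = C_14. So Q = C_14 = 2674440.
Bracketing 10 factors into binary products is counted by C_{10−1} = C_9. So R = C_9 = 4862.
P + Q − R = 16796 + 2674440 − 4862 = 2686374.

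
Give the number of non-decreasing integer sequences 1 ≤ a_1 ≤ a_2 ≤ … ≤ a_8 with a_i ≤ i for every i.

Such sub-staircase sequences of length n are counted by C_n; here n = 8.
C_8 = 1430.

1430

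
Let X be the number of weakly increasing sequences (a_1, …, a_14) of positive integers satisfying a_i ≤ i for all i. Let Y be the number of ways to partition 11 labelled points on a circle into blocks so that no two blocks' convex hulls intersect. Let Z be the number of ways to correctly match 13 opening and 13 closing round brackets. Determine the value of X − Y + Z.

Such sub-staircase sequences of length n are counted by C_n; here n = 14. So X = C_14 = 2674440.
The non-crossing partitions of [11] form a lattice of size C_11. So Y = C_11 = 58786.
With 13 pairs the number of balanced bracket strings is the Catalan number C_13. So Z = C_13 = 742900.
X − Y + Z = 2674440 − 58786 + 742900 = 3358554.

3358554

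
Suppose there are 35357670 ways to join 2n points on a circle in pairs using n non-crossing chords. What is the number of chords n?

Non-crossing pairings of 2n points on a circle are counted by C_n. The Catalan number equal to 35357670 is C_16.

16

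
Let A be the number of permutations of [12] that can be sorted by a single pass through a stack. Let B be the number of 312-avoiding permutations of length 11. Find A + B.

266798

Stack-sortable permutations are exactly the 231-avoiding ones, counted by C_n; here n = 12. So A = C_12 = 208012.
Permutations of [n] avoiding any single length-3 pattern are counted by C_n; here n = 11. So B = C_11 = 58786.
A + B = 208012 + 58786 = 266798.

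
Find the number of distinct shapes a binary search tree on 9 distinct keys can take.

Rooted binary trees with 9 nodes (each child slot possibly empty) number C_9.
C_9 = C(18,9)/10 = 48620/10 = 4862.

4862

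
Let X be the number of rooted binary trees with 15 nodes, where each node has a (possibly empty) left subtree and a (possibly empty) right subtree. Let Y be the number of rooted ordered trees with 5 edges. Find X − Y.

9694803

Binary trees (left/right distinguished) on n nodes are counted by C_n; here n = 15. So X = C_15 = 9694845.
Rooted ordered trees with n edges are counted by C_n; here n = 5. So Y = C_5 = 42.
X − Y = 9694845 − 42 = 9694803.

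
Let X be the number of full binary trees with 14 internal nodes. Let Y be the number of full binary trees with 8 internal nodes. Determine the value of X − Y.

The number of full binary trees on 14 internal nodes is the Catalan number C_14. So X = C_14 = 2674440.
Full binary trees with n internal nodes are counted by C_n; here n = 8. So Y = C_8 = 1430.
X − Y = 2674440 − 1430 = 2673010.

2673010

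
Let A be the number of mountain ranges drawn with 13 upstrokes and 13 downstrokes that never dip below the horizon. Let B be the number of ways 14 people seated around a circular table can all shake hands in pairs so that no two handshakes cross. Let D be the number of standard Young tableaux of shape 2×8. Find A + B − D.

741899

Paths of 13 up- and 13 down-steps that never dip below the axis are Dyck paths; their count is C_13. So A = C_13 = 742900.
With 14 = 2·7 people, non-crossing handshake pairings are non-crossing perfect matchings on a circle, counted by C_7. So B = C_7 = 429.
Standard Young tableaux of shape 2×n are counted by C_n; here n = 8. So D = C_8 = 1430.
A + B − D = 742900 + 429 − 1430 = 741899.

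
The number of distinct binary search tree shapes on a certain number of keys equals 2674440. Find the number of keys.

Binary search tree shapes on n keys are counted by C_n; 2674440 = C_14.

14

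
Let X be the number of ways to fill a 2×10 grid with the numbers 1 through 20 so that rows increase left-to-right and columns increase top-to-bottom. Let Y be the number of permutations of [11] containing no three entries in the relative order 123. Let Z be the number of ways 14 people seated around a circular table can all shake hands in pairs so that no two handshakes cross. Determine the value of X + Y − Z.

75153

By the hook-length formula (or a Dyck-path bijection), SYT of shape 2×10 number C_10. So X = C_10 = 16796.
Permutations of [n] avoiding any single length-3 pattern are counted by C_n; here n = 11. So Y = C_11 = 58786.
With 14 = 2·7 people, non-crossing handshake pairings are non-crossing perfect matchings on a circle, counted by C_7. So Z = C_7 = 429.
X + Y − Z = 16796 + 58786 − 429 = 75153.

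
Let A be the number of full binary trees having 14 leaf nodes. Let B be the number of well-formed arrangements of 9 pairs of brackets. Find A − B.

A full binary tree with L leaves has L−1 internal nodes and is counted by C_{L−1}; L = 14 gives C_13. So A = C_13 = 742900.
A balanced arrangement of 9 bracket pairs is a Dyck word of semilength 9, so the count is C_9. So B = C_9 = 4862.
A − B = 742900 − 4862 = 738038.

738038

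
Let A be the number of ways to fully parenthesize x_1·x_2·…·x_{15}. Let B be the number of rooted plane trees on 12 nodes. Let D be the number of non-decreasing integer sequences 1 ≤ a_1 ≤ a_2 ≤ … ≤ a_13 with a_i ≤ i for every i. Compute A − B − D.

1872754

Parenthesizations of m factors correspond to full binary trees with m leaves, counted by C_{m−1}; m = 15 gives C_14. So A = C_14 = 2674440.
A rooted plane tree on 12 nodes has 11 edges, and such trees are counted by C_11. So B = C_11 = 58786.
Such sub-staircase sequences of length n are counted by C_n; here n = 13. So D = C_13 = 742900.
A − B − D = 2674440 − 58786 − 742900 = 1872754.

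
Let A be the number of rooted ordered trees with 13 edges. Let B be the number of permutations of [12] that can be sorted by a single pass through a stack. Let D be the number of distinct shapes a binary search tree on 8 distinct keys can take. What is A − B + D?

536318

Rooted ordered trees with n edges are counted by C_n; here n = 13. So A = C_13 = 742900.
By Knuth's characterisation, the stack-sortable permutations of length 12 are the 231-avoiders, numbering C_12. So B = C_12 = 208012.
There are C_n binary search tree shapes on n keys; with n = 8 that is C_8. So D = C_8 = 1430.
A − B + D = 742900 − 208012 + 1430 = 536318.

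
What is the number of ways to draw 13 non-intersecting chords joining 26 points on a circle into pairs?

742900

Pairing 26 circle points by 13 non-crossing chords gives C_13 matchings.
C_13 = C(26,13)/14 = 10400600/14 = 742900.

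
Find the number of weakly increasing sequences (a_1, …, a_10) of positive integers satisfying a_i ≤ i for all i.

Weakly increasing sequences with a_i ≤ i biject with Dyck paths of semilength 10, so there are C_10.
C_10 = C_9 · 2(2·9+1)/(9+2) = 4862 · 38/11 = 16796.

16796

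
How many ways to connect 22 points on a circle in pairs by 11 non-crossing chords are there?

58786

Non-crossing perfect matchings of 2n points on a circle are counted by C_n; with 22 points, n = 11.
C_11 = C_10 · 2(2·10+1)/(10+2) = 16796 · 42/12 = 58786.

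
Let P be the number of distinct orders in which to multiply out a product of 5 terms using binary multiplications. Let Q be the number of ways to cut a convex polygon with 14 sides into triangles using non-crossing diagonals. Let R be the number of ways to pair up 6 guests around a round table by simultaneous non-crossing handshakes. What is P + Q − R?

Parenthesizations of m factors correspond to full binary trees with m leaves, counted by C_{m−1}; m = 5 gives C_4. So P = C_4 = 14.
Triangulations of a convex m-gon are counted by C_{m−2}; with m = 14 this is C_12. So Q = C_12 = 208012.
Non-crossing handshake pairings of 2n people are counted by C_n; 6 people gives n = 3. So R = C_3 = 5.
P + Q − R = 14 + 208012 − 5 = 208021.

208021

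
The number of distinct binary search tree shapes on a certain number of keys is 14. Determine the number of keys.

Binary search tree shapes on n keys are counted by C_n, and C_4 = 14.

4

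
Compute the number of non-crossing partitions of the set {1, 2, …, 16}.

Non-crossing partitions of an n-element set are counted by C_n; here n = 16.
C_16 = C(32,16)/17 = 601080390/17 = 35357670.

35357670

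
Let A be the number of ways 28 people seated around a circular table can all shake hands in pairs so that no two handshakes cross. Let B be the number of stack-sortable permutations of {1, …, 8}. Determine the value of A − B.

2673010

With 28 = 2·14 people, non-crossing handshake pairings are non-crossing perfect matchings on a circle, counted by C_14. So A = C_14 = 2674440.
By Knuth's characterisation, the stack-sortable permutations of length 8 are the 231-avoiders, numbering C_8. So B = C_8 = 1430.
A − B = 2674440 − 1430 = 2673010.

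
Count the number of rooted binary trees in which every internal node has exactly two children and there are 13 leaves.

208012

Full binary trees with 13 leaves have 13−1 = 12 internal nodes, so there are C_12 of them.
C_12 = C(24,12)/13 = 2704156/13 = 208012.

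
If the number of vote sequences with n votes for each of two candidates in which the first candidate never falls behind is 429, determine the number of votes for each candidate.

7

Such ballot sequences with n votes each are counted by C_n; 429 = C_7.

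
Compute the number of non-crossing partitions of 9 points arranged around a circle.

The non-crossing partitions of [9] form a lattice of size C_9.
C_9 = C(18,9)/10 = 48620/10 = 4862.

4862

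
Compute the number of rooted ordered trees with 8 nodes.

Rooted ordered (plane) trees on m nodes have m−1 edges and are counted by C_{m−1}; m = 8 gives C_7.
C_7 = C(14,7)/8 = 3432/8 = 429.

429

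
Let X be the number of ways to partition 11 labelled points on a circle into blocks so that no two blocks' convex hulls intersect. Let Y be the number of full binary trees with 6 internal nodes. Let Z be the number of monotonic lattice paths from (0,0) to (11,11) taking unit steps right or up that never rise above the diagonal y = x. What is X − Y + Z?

Non-crossing partitions of an n-element set are counted by C_n; here n = 11. So X = C_11 = 58786.
The number of full binary trees on 6 internal nodes is the Catalan number C_6. So Y = C_6 = 132.
Monotone paths in an n×n grid that stay weakly below the diagonal are counted by C_n; here n = 11. So Z = C_11 = 58786.
X − Y + Z = 58786 − 132 + 58786 = 117440.

117440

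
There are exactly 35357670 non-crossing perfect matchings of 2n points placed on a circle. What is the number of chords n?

Non-crossing pairings of 2n points on a circle are counted by C_n, and C_16 = 35357670.

16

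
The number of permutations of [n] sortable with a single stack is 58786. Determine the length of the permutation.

11

Stack-sortable permutations of [n] are counted by C_n, and C_11 = 58786.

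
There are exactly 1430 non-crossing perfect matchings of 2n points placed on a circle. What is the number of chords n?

8

Non-crossing pairings of 2n points on a circle are counted by C_n, and C_8 = 1430.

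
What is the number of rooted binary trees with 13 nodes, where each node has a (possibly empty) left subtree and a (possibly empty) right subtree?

Rooted binary trees with 13 nodes (each child slot possibly empty) number C_13.
C_13 = C_12 · 2(2·12+1)/(12+2) = 208012 · 50/14 = 742900.

742900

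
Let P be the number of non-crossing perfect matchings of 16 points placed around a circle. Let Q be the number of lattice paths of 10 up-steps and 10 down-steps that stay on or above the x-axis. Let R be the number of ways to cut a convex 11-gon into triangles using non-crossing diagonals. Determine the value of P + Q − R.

13364

Pairing 16 circle points by 8 non-crossing chords gives C_8 matchings. So P = C_8 = 1430.
A Dyck path with 10 up-steps and 10 down-steps has semilength 10, so there are C_10 of them. So Q = C_10 = 16796.
Triangulations of a convex m-gon are counted by C_{m−2}; with m = 11 this is C_9. So R = C_9 = 4862.
P + Q − R = 1430 + 16796 − 4862 = 13364.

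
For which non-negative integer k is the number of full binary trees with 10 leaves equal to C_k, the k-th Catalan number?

9

A full binary tree with L leaves has L−1 internal nodes and is counted by C_{L−1}; L = 10 gives C_9.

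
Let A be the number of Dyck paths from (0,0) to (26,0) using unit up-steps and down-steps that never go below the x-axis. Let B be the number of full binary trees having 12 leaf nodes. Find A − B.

Dyck paths of semilength n (length 2n) are counted by C_n; here n = 13. So A = C_13 = 742900.
Full binary trees with 12 leaves have 12−1 = 11 internal nodes, so there are C_11 of them. So B = C_11 = 58786.
A − B = 742900 − 58786 = 684114.

684114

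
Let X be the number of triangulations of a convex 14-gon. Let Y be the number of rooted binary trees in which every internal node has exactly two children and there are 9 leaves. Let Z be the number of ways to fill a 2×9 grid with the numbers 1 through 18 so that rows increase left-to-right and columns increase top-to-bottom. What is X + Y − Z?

Triangulations of a convex m-gon are counted by C_{m−2}; with m = 14 this is C_12. So X = C_12 = 208012.
A full binary tree with L leaves has L−1 internal nodes and is counted by C_{L−1}; L = 9 gives C_8. So Y = C_8 = 1430.
By the hook-length formula (or a Dyck-path bijection), SYT of shape 2×9 number C_9. So Z = C_9 = 4862.
X + Y − Z = 208012 + 1430 − 4862 = 204580.

204580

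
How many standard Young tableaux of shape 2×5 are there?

42

Standard Young tableaux of shape 2×n are counted by C_n; here n = 5.
C_5 = 42.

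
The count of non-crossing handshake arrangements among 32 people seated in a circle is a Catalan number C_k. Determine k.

16

With 32 = 2·16 people, non-crossing handshake pairings are non-crossing perfect matchings on a circle, counted by C_16.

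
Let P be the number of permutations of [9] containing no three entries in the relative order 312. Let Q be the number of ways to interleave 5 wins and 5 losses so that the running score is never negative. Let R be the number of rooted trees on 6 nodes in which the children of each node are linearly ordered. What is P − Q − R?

4778

For any fixed pattern of length 3, the pattern-avoiding permutations of [9] number C_9. So P = C_9 = 4862.
Reading a vote for the leader as '(' and for the other as ')' turns such a sequence into a balanced string of 5 pairs, so the count is C_5. So Q = C_5 = 42.
Rooted ordered (plane) trees on m nodes have m−1 edges and are counted by C_{m−1}; m = 6 gives C_5. So R = C_5 = 42.
P − Q − R = 4862 − 42 − 42 = 4778.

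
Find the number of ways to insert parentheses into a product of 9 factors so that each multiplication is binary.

1430

Ways to associate a product of 9 factors correspond to binary trees on 9 leaves, so the count is C_8.
C_8 = 1430.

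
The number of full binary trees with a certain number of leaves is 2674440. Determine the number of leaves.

15

Full binary trees with L leaves are counted by C_{L−1}. The Catalan number equal to 2674440 is C_14.
So the index is 14, and the number of leaves is 14 + 1 = 15.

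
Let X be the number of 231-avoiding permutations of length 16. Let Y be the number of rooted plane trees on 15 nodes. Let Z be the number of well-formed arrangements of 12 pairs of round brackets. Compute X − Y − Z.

32475218

Permutations of [n] avoiding any single length-3 pattern are counted by C_n; here n = 16. So X = C_16 = 35357670.
A rooted plane tree on 15 nodes has 14 edges, and such trees are counted by C_14. So Y = C_14 = 2674440.
Balanced strings of n pairs of brackets are counted by C_n; here n = 12. So Z = C_12 = 208012.
X − Y − Z = 35357670 − 2674440 − 208012 = 32475218.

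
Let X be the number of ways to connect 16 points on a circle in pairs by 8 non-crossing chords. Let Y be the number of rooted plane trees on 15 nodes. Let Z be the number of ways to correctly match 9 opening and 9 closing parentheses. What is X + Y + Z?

Pairing 16 circle points by 8 non-crossing chords gives C_8 matchings. So X = C_8 = 1430.
Rooted ordered (plane) trees on m nodes have m−1 edges and are counted by C_{m−1}; m = 15 gives C_14. So Y = C_14 = 2674440.
With 9 pairs the number of balanced bracket strings is the Catalan number C_9. So Z = C_9 = 4862.
X + Y + Z = 1430 + 2674440 + 4862 = 2680732.

2680732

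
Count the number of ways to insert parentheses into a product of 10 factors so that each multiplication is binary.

Parenthesizations of m factors correspond to full binary trees with m leaves, counted by C_{m−1}; m = 10 gives C_9.
C_9 = 4862.

4862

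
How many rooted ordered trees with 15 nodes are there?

Rooted ordered (plane) trees on m nodes have m−1 edges and are counted by C_{m−1}; m = 15 gives C_14.
C_14 = C(28,14)/15 = 40116600/15 = 2674440.

2674440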